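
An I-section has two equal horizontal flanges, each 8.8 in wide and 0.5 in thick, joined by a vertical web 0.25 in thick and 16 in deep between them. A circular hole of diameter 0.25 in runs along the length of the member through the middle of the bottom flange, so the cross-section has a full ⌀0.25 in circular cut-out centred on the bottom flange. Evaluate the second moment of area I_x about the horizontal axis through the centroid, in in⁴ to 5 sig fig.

Split into non-overlapping primitives; take the origin at the lower-left of the bounding box.
Bottom flange: 8.8 × 0.5, A = 4.4 in², y = 0.25 in, Ī = 0.09166667 in⁴.
Web: 0.25 × 16, A = 4 in², y = 8.5 in, Ī = 85.33333 in⁴.
Top flange: 8.8 × 0.5, A = 4.4 in², y = 16.75 in, Ī = 0.09166667 in⁴.
Hole (subtracted): ⌀0.25, A = 0.04908739 in², y = 0.25 in, Ī = 0.0001917476 in⁴.
Centroid: ȳ = ΣA·y / ΣA = 8.53176 in.
Transfer each piece to the horizontal axis through the centroid using Ī + A·d² with d = y − 8.53176:
  bottom flange: d = -8.28176 in → contributes +301.8769 in⁴
  web: d = -0.03176015 in → contributes +85.33737 in⁴
  top flange: d = 8.21824 in → contributes +297.2653 in⁴
  hole: d = -8.28176 in → contributes −3.366975 in⁴
Total I = 681.1126 in⁴.

I_x ≈ 681.11 in⁴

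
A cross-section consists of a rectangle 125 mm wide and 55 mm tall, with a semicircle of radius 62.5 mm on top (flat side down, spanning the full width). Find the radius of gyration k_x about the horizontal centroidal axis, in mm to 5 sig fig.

k_x ≈ 31.453 mm

Decompose the section into non-overlapping parts with the origin at the bottom-left of its bounding rectangle.
Rectangular body: 125 × 55, A = 6 875 mm², y = 27.5 mm, Ī = 1 733 073 mm⁴.
Semicircular cap: semicircle r = 62.5, A = 6135.923 mm², y = 81.52582 mm, Ī = 1 674 758 mm⁴.
Centroid: ȳ = ΣA·y / ΣA = 52.97846 mm.
Transfer each piece to the horizontal centroidal axis using Ī + A·d² with d = y − 52.97846:
  rectangular body: d = -25.47846 mm → contributes +6 195 993 mm⁴
  semicircular cap: d = 28.54736 mm → contributes +6 675 241 mm⁴
Total I = 12 871 233 mm⁴.
Radius of gyration: k = √(I/A) = √(12 871 233 / 13010.92) = 31.45256 mm.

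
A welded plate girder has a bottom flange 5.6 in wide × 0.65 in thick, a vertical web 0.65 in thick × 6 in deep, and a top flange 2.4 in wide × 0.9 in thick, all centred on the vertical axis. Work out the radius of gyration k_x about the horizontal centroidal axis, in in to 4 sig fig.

k_x ≈ 2.794 in

Decompose the section into non-overlapping parts with the origin at the bottom-left of its bounding rectangle.
Bottom plate: 5.6 × 0.65, A = 3.64 in², y = 0.325 in, Ī = 0.128158 in⁴.
Web plate: 0.65 × 6, A = 3.9 in², y = 3.65 in, Ī = 11.7 in⁴.
Top plate: 2.4 × 0.9, A = 2.16 in², y = 7.1 in, Ī = 0.1458 in⁴.
Centroid: ȳ = ΣA·y / ΣA = 3.17052 in.
Transfer each piece to the horizontal centroidal axis using Ī + A·d² with d = y − 3.17052:
  bottom plate: d = -2.84552 in → contributes +29.6011 in⁴
  web plate: d = 0.479485 in → contributes +12.5966 in⁴
  top plate: d = 3.92948 in → contributes +33.498 in⁴
Total I = 75.6958 in⁴.
Radius of gyration: k = √(I/A) = √(75.6958 / 9.7) = 2.79351 in.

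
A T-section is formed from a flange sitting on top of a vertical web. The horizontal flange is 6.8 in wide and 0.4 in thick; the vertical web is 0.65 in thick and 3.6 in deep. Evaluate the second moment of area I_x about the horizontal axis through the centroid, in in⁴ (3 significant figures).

Split into non-overlapping primitives; take the origin at the lower-left of the bounding box.
Flange: 6.8 × 0.4, A = 2.72 in², y = 3.8 in, Ī = 0.036267 in⁴.
Web: 0.65 × 3.6, A = 2.34 in², y = 1.8 in, Ī = 2.5272 in⁴.
Centroid: ȳ = ΣA·y / ΣA = 2.8751 in.
Transfer each piece to the horizontal axis through the centroid using Ī + A·d² with d = y − 2.8751:
  flange: d = 0.9249 in → contributes +2.3631 in⁴
  web: d = -1.0751 in → contributes +5.2319 in⁴
Total I = 7.5949 in⁴.

I_x ≈ 7.59 in⁴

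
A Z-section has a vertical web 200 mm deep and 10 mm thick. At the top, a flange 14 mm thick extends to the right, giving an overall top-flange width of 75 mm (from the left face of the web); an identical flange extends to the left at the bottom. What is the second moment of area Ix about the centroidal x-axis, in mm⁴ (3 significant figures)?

Break the section into simple shapes (no overlaps), measuring from the bottom-left corner of the bounding box.
Web: 10 × 200, A = 2 000 mm², y = 100 mm, Ī = 6 666 667 mm⁴.
Top flange (beyond web): 65 × 14, A = 910 mm², y = 193 mm, Ī = 14 863 mm⁴.
Bottom flange (beyond web): 65 × 14, A = 910 mm², y = 7 mm, Ī = 14 863 mm⁴.
Centroid: ȳ = ΣA·y / ΣA = 100 mm.
Transfer each piece to the centroidal x-axis using Ī + A·d² with d = y − 100:
  web: d = 0 mm → contributes +6 666 667 mm⁴
  top flange (beyond web): d = 93 mm → contributes +7 885 453 mm⁴
  bottom flange (beyond web): d = -93 mm → contributes +7 885 453 mm⁴
Total I = 22 437 573 mm⁴.

Ix ≈ 2.24 × 10⁷ mm⁴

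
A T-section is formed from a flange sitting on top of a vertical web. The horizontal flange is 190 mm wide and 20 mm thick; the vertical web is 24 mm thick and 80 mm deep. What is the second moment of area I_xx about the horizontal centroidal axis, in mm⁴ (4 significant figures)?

Treat the section as a set of non-overlapping primitives; coordinates are from the bounding-box lower-left.
Flange: 190 × 20, A = 3 800 mm², y = 90 mm, Ī = 126 667 mm⁴.
Web: 24 × 80, A = 1 920 mm², y = 40 mm, Ī = 1 024 000 mm⁴.
Centroid: ȳ = ΣA·y / ΣA = 73.2168 mm.
Transfer each piece to the horizontal centroidal axis using Ī + A·d² with d = y − 73.2168:
  flange: d = 16.7832 mm → contributes +1 197 037 mm⁴
  web: d = -33.2168 mm → contributes +3 142 441 mm⁴
Total I = 4 339 478 mm⁴.

I_xx ≈ 4.339 × 10⁶ mm⁴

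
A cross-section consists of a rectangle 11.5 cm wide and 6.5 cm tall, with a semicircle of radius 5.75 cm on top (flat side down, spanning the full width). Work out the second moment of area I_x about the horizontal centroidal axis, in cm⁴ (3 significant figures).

I_x ≈ 1380 cm⁴

Decompose the section into non-overlapping parts with the origin at the bottom-left of its bounding rectangle.
Rectangular body: 11.5 × 6.5, A = 74.75 cm², y = 3.25 cm, Ī = 263.18 cm⁴.
Semicircular cap: semicircle r = 5.75, A = 51.934 cm², y = 8.9404 cm, Ī = 119.98 cm⁴.
Centroid: ȳ = ΣA·y / ΣA = 5.5828 cm.
Transfer each piece to the horizontal centroidal axis using Ī + A·d² with d = y − 5.5828:
  rectangular body: d = -2.3328 cm → contributes +669.96 cm⁴
  semicircular cap: d = 3.3576 cm → contributes +705.46 cm⁴
Total I = 1375.4 cm⁴.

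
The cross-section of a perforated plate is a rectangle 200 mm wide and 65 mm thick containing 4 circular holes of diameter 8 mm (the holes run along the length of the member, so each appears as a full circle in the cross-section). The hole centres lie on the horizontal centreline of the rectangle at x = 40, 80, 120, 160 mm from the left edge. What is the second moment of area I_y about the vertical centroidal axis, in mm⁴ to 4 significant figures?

Treat the section as a set of non-overlapping primitives; coordinates are from the bounding-box lower-left.
Plate: 200 × 65, A = 13 000 mm², x = 100 mm, Ī = 43 333 333 mm⁴.
Hole 1 (subtracted): ⌀8, A = 50.2655 mm², x = 40 mm, Ī = 201.062 mm⁴.
Hole 2 (subtracted): ⌀8, A = 50.2655 mm², x = 80 mm, Ī = 201.062 mm⁴.
Hole 3 (subtracted): ⌀8, A = 50.2655 mm², x = 120 mm, Ī = 201.062 mm⁴.
Hole 4 (subtracted): ⌀8, A = 50.2655 mm², x = 160 mm, Ī = 201.062 mm⁴.
By symmetry the centroid is at mid-width, x̄ = 100 mm.
Transfer each piece to the vertical centroidal axis using Ī + A·d² with d = x − 100:
  plate: d = 0 mm → contributes +43 333 333 mm⁴
  hole 1: d = -60 mm → contributes −181 157 mm⁴
  hole 2: d = -20 mm → contributes −20307.3 mm⁴
  hole 3: d = 20 mm → contributes −20307.3 mm⁴
  hole 4: d = 60 mm → contributes −181 157 mm⁴
Total I = 42 930 405 mm⁴.

I_y ≈ 4.293 × 10⁷ mm⁴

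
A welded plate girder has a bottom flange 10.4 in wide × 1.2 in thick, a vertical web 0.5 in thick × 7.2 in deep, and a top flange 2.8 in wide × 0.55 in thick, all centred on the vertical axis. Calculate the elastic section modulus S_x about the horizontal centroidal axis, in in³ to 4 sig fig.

S_x ≈ 20.32 in³

Split into non-overlapping primitives; take the origin at the lower-left of the bounding box.
Bottom plate: 10.4 × 1.2, A = 12.48 in², y = 0.6 in, Ī = 1.4976 in⁴.
Web plate: 0.5 × 7.2, A = 3.6 in², y = 4.8 in, Ī = 15.552 in⁴.
Top plate: 2.8 × 0.55, A = 1.54 in², y = 8.675 in, Ī = 0.0388208 in⁴.
Centroid: ȳ = ΣA·y / ΣA = 2.16388 in.
Transfer each piece to the horizontal centroidal axis using Ī + A·d² with d = y − 2.16388:
  bottom plate: d = -1.56388 in → contributes +32.02 in⁴
  web plate: d = 2.63612 in → contributes +40.5689 in⁴
  top plate: d = 6.51112 in → contributes +65.3267 in⁴
Total I = 137.916 in⁴.
Extreme fibre distance c = 6.78612 in; S = I/c = 20.3232 in³.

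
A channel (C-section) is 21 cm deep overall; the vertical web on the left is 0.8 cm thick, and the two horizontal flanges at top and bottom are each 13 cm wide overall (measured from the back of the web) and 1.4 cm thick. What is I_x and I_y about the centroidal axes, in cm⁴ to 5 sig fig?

I_x ≈ 3903.7 cm⁴, I_y ≈ 900.39 cm⁴

Break the section into simple shapes (no overlaps), measuring from the bottom-left corner of the bounding box.
Web: 0.8 × 21, A = 16.8 cm², y = 10.5 cm, Ī = 617.4 cm⁴.
Top flange (beyond web): 12.2 × 1.4, A = 17.08 cm², y = 20.3 cm, Ī = 2.789733 cm⁴.
Bottom flange (beyond web): 12.2 × 1.4, A = 17.08 cm², y = 0.7 cm, Ī = 2.789733 cm⁴.
By symmetry the centroid is at mid-height, ȳ = 10.5 cm.
Transfer each piece to the centroidal x-axis using Ī + A·d² with d = y − 10.5:
  web: d = 0 cm → contributes +617.4 cm⁴
  top flange (beyond web): d = 9.8 cm → contributes +1643.153 cm⁴
  bottom flange (beyond web): d = -9.8 cm → contributes +1643.153 cm⁴
Total I = 3903.706 cm⁴.
For the y-axis: x̄ = 4.757143 cm.
Repeating about the centroidal y-axis gives I_y = 900.3939 cm⁴.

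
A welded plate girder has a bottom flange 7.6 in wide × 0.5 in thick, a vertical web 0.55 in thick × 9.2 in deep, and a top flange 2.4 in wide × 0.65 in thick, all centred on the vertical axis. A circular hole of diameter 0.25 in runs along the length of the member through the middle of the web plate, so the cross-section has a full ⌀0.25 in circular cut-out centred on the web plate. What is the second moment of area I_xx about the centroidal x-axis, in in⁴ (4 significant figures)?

Split into non-overlapping primitives; take the origin at the lower-left of the bounding box.
Bottom plate: 7.6 × 0.5, A = 3.8 in², y = 0.25 in, Ī = 0.0791667 in⁴.
Web plate: 0.55 × 9.2, A = 5.06 in², y = 5.1 in, Ī = 35.6899 in⁴.
Top plate: 2.4 × 0.65, A = 1.56 in², y = 10.025 in, Ī = 0.054925 in⁴.
Hole (subtracted): ⌀0.25, A = 0.0490874 in², y = 5.1 in, Ī = 0.000191748 in⁴.
Centroid: ȳ = ΣA·y / ΣA = 4.06374 in.
Transfer each piece to the centroidal x-axis using Ī + A·d² with d = y − 4.06374:
  bottom plate: d = -3.81374 in → contributes +55.3486 in⁴
  web plate: d = 1.03626 in → contributes +41.1235 in⁴
  top plate: d = 5.96126 in → contributes +55.4921 in⁴
  hole: d = 1.03626 in → contributes −0.0529039 in⁴
Total I = 151.911 in⁴.

I_xx ≈ 151.9 in⁴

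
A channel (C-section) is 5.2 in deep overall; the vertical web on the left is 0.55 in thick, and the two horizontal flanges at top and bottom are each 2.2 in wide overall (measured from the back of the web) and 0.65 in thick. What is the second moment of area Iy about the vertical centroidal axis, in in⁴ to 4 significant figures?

Iy ≈ 2.042 in⁴

Decompose the section into non-overlapping parts with the origin at the bottom-left of its bounding rectangle.
Web: 0.55 × 5.2, A = 2.86 in², x = 0.275 in, Ī = 0.0720958 in⁴.
Top flange (beyond web): 1.65 × 0.65, A = 1.0725 in², x = 1.375 in, Ī = 0.243323 in⁴.
Bottom flange (beyond web): 1.65 × 0.65, A = 1.0725 in², x = 1.375 in, Ī = 0.243323 in⁴.
Centroid: x̄ = ΣA·x / ΣA = 0.746429 in.
Transfer each piece to the vertical centroidal axis using Ī + A·d² with d = x − 0.746429:
  web: d = -0.471429 in → contributes +0.707716 in⁴
  top flange (beyond web): d = 0.628571 in → contributes +0.66707 in⁴
  bottom flange (beyond web): d = 0.628571 in → contributes +0.66707 in⁴
Total I = 2.04186 in⁴.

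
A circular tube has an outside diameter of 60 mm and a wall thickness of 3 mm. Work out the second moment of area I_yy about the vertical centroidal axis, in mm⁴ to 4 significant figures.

Treat the section as a set of non-overlapping primitives; coordinates are from the bounding-box lower-left.
Outer circle: ⌀60, A = 2827.43 mm², x = 30 mm, Ī = 636 173 mm⁴.
Bore (subtracted): ⌀54, A = 2290.22 mm², x = 30 mm, Ī = 417 393 mm⁴.
By symmetry the centroid is at mid-width, x̄ = 30 mm.
All pieces are centred on the vertical centroidal axis, so I = ΣĪ (holes subtracted) = 218 780 mm⁴.

I_yy ≈ 2.188 × 10⁵ mm⁴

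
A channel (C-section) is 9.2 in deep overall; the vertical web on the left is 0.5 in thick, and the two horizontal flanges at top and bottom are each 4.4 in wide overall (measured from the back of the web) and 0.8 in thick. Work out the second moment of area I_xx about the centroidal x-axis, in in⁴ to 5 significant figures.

I_xx ≈ 142.85 in⁴

Split into non-overlapping primitives; take the origin at the lower-left of the bounding box.
Web: 0.5 × 9.2, A = 4.6 in², y = 4.6 in, Ī = 32.44533 in⁴.
Top flange (beyond web): 3.9 × 0.8, A = 3.12 in², y = 8.8 in, Ī = 0.1664 in⁴.
Bottom flange (beyond web): 3.9 × 0.8, A = 3.12 in², y = 0.4 in, Ī = 0.1664 in⁴.
By symmetry the centroid is at mid-height, ȳ = 4.6 in.
Transfer each piece to the centroidal x-axis using Ī + A·d² with d = y − 4.6:
  web: d = 0 in → contributes +32.44533 in⁴
  top flange (beyond web): d = 4.2 in → contributes +55.2032 in⁴
  bottom flange (beyond web): d = -4.2 in → contributes +55.2032 in⁴
Total I = 142.8517 in⁴.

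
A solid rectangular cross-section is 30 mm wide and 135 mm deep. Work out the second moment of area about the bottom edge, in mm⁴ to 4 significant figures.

I_base ≈ 2.460 × 10⁷ mm⁴

The section: 30 × 135, A = 4 050 mm², y = 67.5 mm, Ī = 6 150 938 mm⁴.
Transfer it to the base of the section using Ī + A·d² with d = y − 0:
  the section: d = 67.5 mm → contributes +24 603 750 mm⁴
Total I = 24 603 750 mm⁴.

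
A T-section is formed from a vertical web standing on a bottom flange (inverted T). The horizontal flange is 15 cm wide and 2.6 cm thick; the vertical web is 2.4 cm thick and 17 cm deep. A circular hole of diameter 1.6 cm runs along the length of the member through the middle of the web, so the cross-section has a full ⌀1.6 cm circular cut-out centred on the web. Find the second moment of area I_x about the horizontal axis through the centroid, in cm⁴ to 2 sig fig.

Treat the section as a set of non-overlapping primitives; coordinates are from the bounding-box lower-left.
Flange: 15 × 2.6, A = 39 cm², y = 1.3 cm, Ī = 21.97 cm⁴.
Web: 2.4 × 17, A = 40.8 cm², y = 11.1 cm, Ī = 982.6 cm⁴.
Hole (subtracted): ⌀1.6, A = 2.011 cm², y = 11.1 cm, Ī = 0.3217 cm⁴.
Centroid: ȳ = ΣA·y / ΣA = 6.187 cm.
Transfer each piece to the horizontal axis through the centroid using Ī + A·d² with d = y − 6.187:
  flange: d = -4.887 cm → contributes +953.3 cm⁴
  web: d = 4.913 cm → contributes +1 968 cm⁴
  hole: d = 4.913 cm → contributes −48.86 cm⁴
Total I = 2 872 cm⁴.

I_x ≈ 2900 cm⁴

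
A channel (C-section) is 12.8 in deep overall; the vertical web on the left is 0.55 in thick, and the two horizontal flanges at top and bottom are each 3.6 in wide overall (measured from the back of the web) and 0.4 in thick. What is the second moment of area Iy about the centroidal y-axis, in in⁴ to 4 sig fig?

Decompose the section into non-overlapping parts with the origin at the bottom-left of its bounding rectangle.
Web: 0.55 × 12.8, A = 7.04 in², x = 0.275 in, Ī = 0.177467 in⁴.
Top flange (beyond web): 3.05 × 0.4, A = 1.22 in², x = 2.075 in, Ī = 0.945754 in⁴.
Bottom flange (beyond web): 3.05 × 0.4, A = 1.22 in², x = 2.075 in, Ī = 0.945754 in⁴.
Centroid: x̄ = ΣA·x / ΣA = 0.738291 in.
Transfer each piece to the centroidal y-axis using Ī + A·d² with d = x − 0.738291:
  web: d = -0.463291 in → contributes +1.68852 in⁴
  top flange (beyond web): d = 1.33671 in → contributes +3.12564 in⁴
  bottom flange (beyond web): d = 1.33671 in → contributes +3.12564 in⁴
Total I = 7.9398 in⁴.

Iy ≈ 7.940 in⁴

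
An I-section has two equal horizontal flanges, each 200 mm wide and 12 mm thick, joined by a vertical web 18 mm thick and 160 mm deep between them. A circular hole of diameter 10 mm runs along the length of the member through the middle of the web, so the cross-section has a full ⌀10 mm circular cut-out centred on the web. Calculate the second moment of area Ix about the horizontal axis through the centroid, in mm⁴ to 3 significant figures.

Split into non-overlapping primitives; take the origin at the lower-left of the bounding box.
Bottom flange: 200 × 12, A = 2 400 mm², y = 6 mm, Ī = 28 800 mm⁴.
Web: 18 × 160, A = 2 880 mm², y = 92 mm, Ī = 6 144 000 mm⁴.
Top flange: 200 × 12, A = 2 400 mm², y = 178 mm, Ī = 28 800 mm⁴.
Hole (subtracted): ⌀10, A = 78.54 mm², y = 92 mm, Ī = 490.87 mm⁴.
By symmetry the centroid is at mid-height, ȳ = 92 mm.
Transfer each piece to the horizontal axis through the centroid using Ī + A·d² with d = y − 92:
  bottom flange: d = -86 mm → contributes +17 779 200 mm⁴
  web: d = 0 mm → contributes +6 144 000 mm⁴
  top flange: d = 86 mm → contributes +17 779 200 mm⁴
  hole: d = 0 mm → contributes −490.87 mm⁴
Total I = 41 701 909 mm⁴.

Ix ≈ 4.17 × 10⁷ mm⁴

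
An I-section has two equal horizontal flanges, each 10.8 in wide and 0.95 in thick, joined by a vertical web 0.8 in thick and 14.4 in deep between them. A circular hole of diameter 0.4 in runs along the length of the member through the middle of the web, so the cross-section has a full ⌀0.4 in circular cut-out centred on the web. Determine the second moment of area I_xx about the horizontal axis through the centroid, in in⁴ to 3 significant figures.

Split into non-overlapping primitives; take the origin at the lower-left of the bounding box.
Bottom flange: 10.8 × 0.95, A = 10.26 in², y = 0.475 in, Ī = 0.77164 in⁴.
Web: 0.8 × 14.4, A = 11.52 in², y = 8.15 in, Ī = 199.07 in⁴.
Top flange: 10.8 × 0.95, A = 10.26 in², y = 15.825 in, Ī = 0.77164 in⁴.
Hole (subtracted): ⌀0.4, A = 0.12566 in², y = 8.15 in, Ī = 0.0012566 in⁴.
By symmetry the centroid is at mid-height, ȳ = 8.15 in.
Transfer each piece to the horizontal axis through the centroid using Ī + A·d² with d = y − 8.15:
  bottom flange: d = -7.675 in → contributes +605.14 in⁴
  web: d = 0 in → contributes +199.07 in⁴
  top flange: d = 7.675 in → contributes +605.14 in⁴
  hole: d = 0 in → contributes −0.0012566 in⁴
Total I = 1409.4 in⁴.

I_xx ≈ 1410 in⁴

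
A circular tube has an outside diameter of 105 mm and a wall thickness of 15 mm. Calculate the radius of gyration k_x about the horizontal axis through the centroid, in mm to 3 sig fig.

k_x ≈ 32.3 mm

Treat the section as a set of non-overlapping primitives; coordinates are from the bounding-box lower-left.
Outer circle: ⌀105, A = 8 659 mm², y = 52.5 mm, Ī = 5 966 602 mm⁴.
Bore (subtracted): ⌀75, A = 4417.9 mm², y = 52.5 mm, Ī = 1 553 156 mm⁴.
By symmetry the centroid is at mid-height, ȳ = 52.5 mm.
All pieces are centred on the horizontal axis through the centroid, so I = ΣĪ (holes subtracted) = 4 413 447 mm⁴.
Radius of gyration: k = √(I/A) = √(4 413 447 / 4241.2) = 32.259 mm.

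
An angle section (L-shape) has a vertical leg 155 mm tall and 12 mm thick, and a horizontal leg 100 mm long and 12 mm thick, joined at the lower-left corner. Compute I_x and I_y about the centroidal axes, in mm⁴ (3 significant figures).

Split into non-overlapping primitives; take the origin at the lower-left of the bounding box.
Vertical leg: 12 × 155, A = 1 860 mm², y = 77.5 mm, Ī = 3 723 875 mm⁴.
Horizontal leg (remainder): 88 × 12, A = 1 056 mm², y = 6 mm, Ī = 12 672 mm⁴.
Centroid: ȳ = ΣA·y / ΣA = 51.607 mm.
Transfer each piece to the centroidal x-axis using Ī + A·d² with d = y − 51.607:
  vertical leg: d = 25.893 mm → contributes +4 970 908 mm⁴
  horizontal leg (remainder): d = -45.607 mm → contributes +2 209 150 mm⁴
Total I = 7 180 058 mm⁴.
For the y-axis: x̄ = 24.107 mm.
Repeating about the centroidal y-axis gives I_y = 2 387 743 mm⁴.

I_x ≈ 7.18 × 10⁶ mm⁴, I_y ≈ 2.39 × 10⁶ mm⁴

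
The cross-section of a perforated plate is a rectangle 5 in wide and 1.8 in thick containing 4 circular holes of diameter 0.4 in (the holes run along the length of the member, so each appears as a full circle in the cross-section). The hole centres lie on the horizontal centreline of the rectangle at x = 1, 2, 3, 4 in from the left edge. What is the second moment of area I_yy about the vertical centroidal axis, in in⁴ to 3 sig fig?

I_yy ≈ 18.1 in⁴

Decompose the section into non-overlapping parts with the origin at the bottom-left of its bounding rectangle.
Plate: 5 × 1.8, A = 9 in², x = 2.5 in, Ī = 18.75 in⁴.
Hole 1 (subtracted): ⌀0.4, A = 0.12566 in², x = 1 in, Ī = 0.0012566 in⁴.
Hole 2 (subtracted): ⌀0.4, A = 0.12566 in², x = 2 in, Ī = 0.0012566 in⁴.
Hole 3 (subtracted): ⌀0.4, A = 0.12566 in², x = 3 in, Ī = 0.0012566 in⁴.
Hole 4 (subtracted): ⌀0.4, A = 0.12566 in², x = 4 in, Ī = 0.0012566 in⁴.
By symmetry the centroid is at mid-width, x̄ = 2.5 in.
Transfer each piece to the vertical centroidal axis using Ī + A·d² with d = x − 2.5:
  plate: d = 0 in → contributes +18.75 in⁴
  hole 1: d = -1.5 in → contributes −0.284 in⁴
  hole 2: d = -0.5 in → contributes −0.032673 in⁴
  hole 3: d = 0.5 in → contributes −0.032673 in⁴
  hole 4: d = 1.5 in → contributes −0.284 in⁴
Total I = 18.117 in⁴.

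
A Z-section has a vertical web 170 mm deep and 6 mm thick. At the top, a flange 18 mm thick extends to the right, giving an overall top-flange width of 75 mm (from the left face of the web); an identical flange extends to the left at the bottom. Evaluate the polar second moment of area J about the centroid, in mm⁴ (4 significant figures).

J ≈ 2.135 × 10⁷ mm⁴

Decompose the section into non-overlapping parts with the origin at the bottom-left of its bounding rectangle.
Web: 6 × 170, A = 1 020 mm², y = 85 mm, Ī = 2 456 500 mm⁴.
Top flange (beyond web): 69 × 18, A = 1 242 mm², y = 161 mm, Ī = 33 534 mm⁴.
Bottom flange (beyond web): 69 × 18, A = 1 242 mm², y = 9 mm, Ī = 33 534 mm⁴.
Centroid: ȳ = ΣA·y / ΣA = 85 mm.
Transfer each piece to the centroidal x-axis using Ī + A·d² with d = y − 85:
  web: d = 0 mm → contributes +2 456 500 mm⁴
  top flange (beyond web): d = 76 mm → contributes +7 207 326 mm⁴
  bottom flange (beyond web): d = -76 mm → contributes +7 207 326 mm⁴
Total I = 16 871 152 mm⁴.
For the y-axis: x̄ = 72 mm.
Repeating about the centroidal y-axis gives I_y = 4 481 712 mm⁴.
Polar second moment: J = I_x + I_y = 21 352 864 mm⁴.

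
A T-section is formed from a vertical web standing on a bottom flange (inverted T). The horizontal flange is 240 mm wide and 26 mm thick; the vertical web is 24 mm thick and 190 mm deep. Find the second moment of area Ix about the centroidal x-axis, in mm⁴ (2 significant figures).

Treat the section as a set of non-overlapping primitives; coordinates are from the bounding-box lower-left.
Flange: 240 × 26, A = 6 240 mm², y = 13 mm, Ī = 351 520 mm⁴.
Web: 24 × 190, A = 4 560 mm², y = 121 mm, Ī = 13 718 000 mm⁴.
Centroid: ȳ = ΣA·y / ΣA = 58.6 mm.
Transfer each piece to the centroidal x-axis using Ī + A·d² with d = y − 58.6:
  flange: d = -45.6 mm → contributes +13 326 726 mm⁴
  web: d = 62.4 mm → contributes +31 473 546 mm⁴
Total I = 44 800 272 mm⁴.

Ix ≈ 4.5 × 10⁷ mm⁴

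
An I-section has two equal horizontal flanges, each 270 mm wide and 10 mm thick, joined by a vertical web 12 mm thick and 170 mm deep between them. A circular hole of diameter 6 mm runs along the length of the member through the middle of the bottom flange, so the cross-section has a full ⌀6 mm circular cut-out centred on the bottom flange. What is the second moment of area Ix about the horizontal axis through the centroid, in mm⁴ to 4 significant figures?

Break the section into simple shapes (no overlaps), measuring from the bottom-left corner of the bounding box.
Bottom flange: 270 × 10, A = 2 700 mm², y = 5 mm, Ī = 22 500 mm⁴.
Web: 12 × 170, A = 2 040 mm², y = 95 mm, Ī = 4 913 000 mm⁴.
Top flange: 270 × 10, A = 2 700 mm², y = 185 mm, Ī = 22 500 mm⁴.
Hole (subtracted): ⌀6, A = 28.2743 mm², y = 5 mm, Ī = 63.6173 mm⁴.
Centroid: ȳ = ΣA·y / ΣA = 95.3433 mm.
Transfer each piece to the horizontal axis through the centroid using Ī + A·d² with d = y − 95.3433:
  bottom flange: d = -90.3433 mm → contributes +22 059 678 mm⁴
  web: d = -0.343333 mm → contributes +4 913 240 mm⁴
  top flange: d = 89.6567 mm → contributes +21 725 958 mm⁴
  hole: d = -90.3433 mm → contributes −230 836 mm⁴
Total I = 48 468 041 mm⁴.

Ix ≈ 4.847 × 10⁷ mm⁴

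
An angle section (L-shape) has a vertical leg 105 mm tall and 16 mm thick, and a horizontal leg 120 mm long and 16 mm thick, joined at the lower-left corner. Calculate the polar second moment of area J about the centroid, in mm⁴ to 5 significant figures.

Break the section into simple shapes (no overlaps), measuring from the bottom-left corner of the bounding box.
Vertical leg: 16 × 105, A = 1 680 mm², y = 52.5 mm, Ī = 1 543 500 mm⁴.
Horizontal leg (remainder): 104 × 16, A = 1 664 mm², y = 8 mm, Ī = 35498.67 mm⁴.
Centroid: ȳ = ΣA·y / ΣA = 30.35646 mm.
Transfer each piece to the centroidal x-axis using Ī + A·d² with d = y − 30.35646:
  vertical leg: d = 22.14354 mm → contributes +2 367 265 mm⁴
  horizontal leg (remainder): d = -22.35646 mm → contributes +867184.6 mm⁴
Total I = 3 234 450 mm⁴.
For the y-axis: x̄ = 37.85646 mm.
Repeating about the centroidal y-axis gives I_y = 4 545 190 mm⁴.
Polar second moment: J = I_x + I_y = 7 779 640 mm⁴.

J ≈ 7.7796 × 10⁶ mm⁴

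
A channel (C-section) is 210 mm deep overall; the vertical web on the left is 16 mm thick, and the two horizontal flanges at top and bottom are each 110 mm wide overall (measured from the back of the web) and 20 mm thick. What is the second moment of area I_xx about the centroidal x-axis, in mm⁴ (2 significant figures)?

I_xx ≈ 4.6 × 10⁷ mm⁴

Decompose the section into non-overlapping parts with the origin at the bottom-left of its bounding rectangle.
Web: 16 × 210, A = 3 360 mm², y = 105 mm, Ī = 12 348 000 mm⁴.
Top flange (beyond web): 94 × 20, A = 1 880 mm², y = 200 mm, Ī = 62 667 mm⁴.
Bottom flange (beyond web): 94 × 20, A = 1 880 mm², y = 10 mm, Ī = 62 667 mm⁴.
By symmetry the centroid is at mid-height, ȳ = 105 mm.
Transfer each piece to the centroidal x-axis using Ī + A·d² with d = y − 105:
  web: d = 0 mm → contributes +12 348 000 mm⁴
  top flange (beyond web): d = 95 mm → contributes +17 029 667 mm⁴
  bottom flange (beyond web): d = -95 mm → contributes +17 029 667 mm⁴
Total I = 46 407 333 mm⁴.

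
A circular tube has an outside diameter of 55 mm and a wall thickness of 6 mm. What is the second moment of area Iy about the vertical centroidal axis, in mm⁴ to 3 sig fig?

Iy ≈ 2.81 × 10⁵ mm⁴

Decompose the section into non-overlapping parts with the origin at the bottom-left of its bounding rectangle.
Outer circle: ⌀55, A = 2375.8 mm², x = 27.5 mm, Ī = 449 180 mm⁴.
Bore (subtracted): ⌀43, A = 1452.2 mm², x = 27.5 mm, Ī = 167 820 mm⁴.
By symmetry the centroid is at mid-width, x̄ = 27.5 mm.
All pieces are centred on the vertical centroidal axis, so I = ΣĪ (holes subtracted) = 281 360 mm⁴.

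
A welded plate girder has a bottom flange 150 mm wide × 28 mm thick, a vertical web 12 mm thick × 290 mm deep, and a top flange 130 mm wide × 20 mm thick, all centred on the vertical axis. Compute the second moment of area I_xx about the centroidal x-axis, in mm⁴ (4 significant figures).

I_xx ≈ 1.866 × 10⁸ mm⁴

Split into non-overlapping primitives; take the origin at the lower-left of the bounding box.
Bottom plate: 150 × 28, A = 4 200 mm², y = 14 mm, Ī = 274 400 mm⁴.
Web plate: 12 × 290, A = 3 480 mm², y = 173 mm, Ī = 24 389 000 mm⁴.
Top plate: 130 × 20, A = 2 600 mm², y = 328 mm, Ī = 86666.7 mm⁴.
Centroid: ȳ = ΣA·y / ΣA = 147.241 mm.
Transfer each piece to the centroidal x-axis using Ī + A·d² with d = y − 147.241:
  bottom plate: d = -133.241 mm → contributes +74 837 964 mm⁴
  web plate: d = 25.7588 mm → contributes +26 698 027 mm⁴
  top plate: d = 180.759 mm → contributes +85 038 358 mm⁴
Total I = 186 574 348 mm⁴.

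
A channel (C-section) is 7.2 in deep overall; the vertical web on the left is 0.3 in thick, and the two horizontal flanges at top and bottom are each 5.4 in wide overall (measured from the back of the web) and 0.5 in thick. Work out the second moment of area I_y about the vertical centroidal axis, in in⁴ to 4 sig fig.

I_y ≈ 22.13 in⁴

Split into non-overlapping primitives; take the origin at the lower-left of the bounding box.
Web: 0.3 × 7.2, A = 2.16 in², x = 0.15 in, Ī = 0.0162 in⁴.
Top flange (beyond web): 5.1 × 0.5, A = 2.55 in², x = 2.85 in, Ī = 5.52713 in⁴.
Bottom flange (beyond web): 5.1 × 0.5, A = 2.55 in², x = 2.85 in, Ī = 5.52713 in⁴.
Centroid: x̄ = ΣA·x / ΣA = 2.04669 in.
Transfer each piece to the vertical centroidal axis using Ī + A·d² with d = x − 2.04669:
  web: d = -1.89669 in → contributes +7.78669 in⁴
  top flange (beyond web): d = 0.803306 in → contributes +7.17264 in⁴
  bottom flange (beyond web): d = 0.803306 in → contributes +7.17264 in⁴
Total I = 22.132 in⁴.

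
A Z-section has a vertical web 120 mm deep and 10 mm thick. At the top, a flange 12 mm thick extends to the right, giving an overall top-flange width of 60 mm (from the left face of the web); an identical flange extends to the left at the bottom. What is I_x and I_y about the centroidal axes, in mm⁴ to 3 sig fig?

I_x ≈ 4.95 × 10⁶ mm⁴, I_y ≈ 1.34 × 10⁶ mm⁴

Break the section into simple shapes (no overlaps), measuring from the bottom-left corner of the bounding box.
Web: 10 × 120, A = 1 200 mm², y = 60 mm, Ī = 1 440 000 mm⁴.
Top flange (beyond web): 50 × 12, A = 600 mm², y = 114 mm, Ī = 7 200 mm⁴.
Bottom flange (beyond web): 50 × 12, A = 600 mm², y = 6 mm, Ī = 7 200 mm⁴.
Centroid: ȳ = ΣA·y / ΣA = 60 mm.
Transfer each piece to the centroidal x-axis using Ī + A·d² with d = y − 60:
  web: d = 0 mm → contributes +1 440 000 mm⁴
  top flange (beyond web): d = 54 mm → contributes +1 756 800 mm⁴
  bottom flange (beyond web): d = -54 mm → contributes +1 756 800 mm⁴
Total I = 4 953 600 mm⁴.
For the y-axis: x̄ = 55 mm.
Repeating about the centroidal y-axis gives I_y = 1 340 000 mm⁴.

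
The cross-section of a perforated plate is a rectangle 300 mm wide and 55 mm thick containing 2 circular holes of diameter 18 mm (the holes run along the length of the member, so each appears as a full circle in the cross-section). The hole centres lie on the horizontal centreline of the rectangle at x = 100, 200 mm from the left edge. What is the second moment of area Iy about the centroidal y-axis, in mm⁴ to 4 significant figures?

Iy ≈ 1.225 × 10⁸ mm⁴

Break the section into simple shapes (no overlaps), measuring from the bottom-left corner of the bounding box.
Plate: 300 × 55, A = 16 500 mm², x = 150 mm, Ī = 123 750 000 mm⁴.
Hole 1 (subtracted): ⌀18, A = 254.469 mm², x = 100 mm, Ī = 5 153 mm⁴.
Hole 2 (subtracted): ⌀18, A = 254.469 mm², x = 200 mm, Ī = 5 153 mm⁴.
By symmetry the centroid is at mid-width, x̄ = 150 mm.
Transfer each piece to the centroidal y-axis using Ī + A·d² with d = x − 150:
  plate: d = 0 mm → contributes +123 750 000 mm⁴
  hole 1: d = -50 mm → contributes −641 326 mm⁴
  hole 2: d = 50 mm → contributes −641 326 mm⁴
Total I = 122 467 349 mm⁴.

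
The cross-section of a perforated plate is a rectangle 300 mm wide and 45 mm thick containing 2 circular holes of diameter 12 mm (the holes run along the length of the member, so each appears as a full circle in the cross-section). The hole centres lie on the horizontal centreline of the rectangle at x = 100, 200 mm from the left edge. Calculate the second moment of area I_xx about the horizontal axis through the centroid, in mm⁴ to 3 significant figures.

I_xx ≈ 2.28 × 10⁶ mm⁴

Treat the section as a set of non-overlapping primitives; coordinates are from the bounding-box lower-left.
Plate: 300 × 45, A = 13 500 mm², y = 22.5 mm, Ī = 2 278 125 mm⁴.
Hole 1 (subtracted): ⌀12, A = 113.1 mm², y = 22.5 mm, Ī = 1017.9 mm⁴.
Hole 2 (subtracted): ⌀12, A = 113.1 mm², y = 22.5 mm, Ī = 1017.9 mm⁴.
By symmetry the centroid is at mid-height, ȳ = 22.5 mm.
All pieces are centred on the horizontal axis through the centroid, so I = ΣĪ (holes subtracted) = 2 276 089 mm⁴.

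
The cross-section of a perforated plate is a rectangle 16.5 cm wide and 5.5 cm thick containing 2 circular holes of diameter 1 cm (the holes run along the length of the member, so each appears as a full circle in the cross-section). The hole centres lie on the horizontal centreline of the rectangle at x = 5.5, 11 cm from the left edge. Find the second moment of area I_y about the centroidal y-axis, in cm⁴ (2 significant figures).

Treat the section as a set of non-overlapping primitives; coordinates are from the bounding-box lower-left.
Plate: 16.5 × 5.5, A = 90.75 cm², x = 8.25 cm, Ī = 2 059 cm⁴.
Hole 1 (subtracted): ⌀1, A = 0.7854 cm², x = 5.5 cm, Ī = 0.04909 cm⁴.
Hole 2 (subtracted): ⌀1, A = 0.7854 cm², x = 11 cm, Ī = 0.04909 cm⁴.
By symmetry the centroid is at mid-width, x̄ = 8.25 cm.
Transfer each piece to the centroidal y-axis using Ī + A·d² with d = x − 8.25:
  plate: d = 0 cm → contributes +2 059 cm⁴
  hole 1: d = -2.75 cm → contributes −5.989 cm⁴
  hole 2: d = 2.75 cm → contributes −5.989 cm⁴
Total I = 2 047 cm⁴.

I_y ≈ 2000 cm⁴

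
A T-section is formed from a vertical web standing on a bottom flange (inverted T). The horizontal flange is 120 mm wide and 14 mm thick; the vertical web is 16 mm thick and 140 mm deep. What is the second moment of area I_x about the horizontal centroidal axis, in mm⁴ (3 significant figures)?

Break the section into simple shapes (no overlaps), measuring from the bottom-left corner of the bounding box.
Flange: 120 × 14, A = 1 680 mm², y = 7 mm, Ī = 27 440 mm⁴.
Web: 16 × 140, A = 2 240 mm², y = 84 mm, Ī = 3 658 667 mm⁴.
Centroid: ȳ = ΣA·y / ΣA = 51 mm.
Transfer each piece to the horizontal centroidal axis using Ī + A·d² with d = y − 51:
  flange: d = -44 mm → contributes +3 279 920 mm⁴
  web: d = 33 mm → contributes +6 098 027 mm⁴
Total I = 9 377 947 mm⁴.

I_x ≈ 9.38 × 10⁶ mm⁴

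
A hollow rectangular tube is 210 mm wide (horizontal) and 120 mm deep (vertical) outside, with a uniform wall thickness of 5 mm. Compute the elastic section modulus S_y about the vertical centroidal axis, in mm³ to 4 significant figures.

S_y ≈ 1.836 × 10⁵ mm³

Treat the section as a set of non-overlapping primitives; coordinates are from the bounding-box lower-left.
Outer rectangle: 210 × 120, A = 25 200 mm², x = 105 mm, Ī = 92 610 000 mm⁴.
Inner void (subtracted): 200 × 110, A = 22 000 mm², x = 105 mm, Ī = 73 333 333 mm⁴.
By symmetry the centroid is at mid-width, x̄ = 105 mm.
All pieces are centred on the vertical centroidal axis, so I = ΣĪ (holes subtracted) = 19 276 667 mm⁴.
Extreme fibre distance c = 105 mm; S = I/c = 183 587 mm³.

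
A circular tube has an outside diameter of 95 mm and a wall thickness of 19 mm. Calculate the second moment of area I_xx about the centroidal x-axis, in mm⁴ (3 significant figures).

I_xx ≈ 3.48 × 10⁶ mm⁴

Split into non-overlapping primitives; take the origin at the lower-left of the bounding box.
Outer circle: ⌀95, A = 7088.2 mm², y = 47.5 mm, Ī = 3 998 198 mm⁴.
Bore (subtracted): ⌀57, A = 2551.8 mm², y = 47.5 mm, Ī = 518 166 mm⁴.
By symmetry the centroid is at mid-height, ȳ = 47.5 mm.
All pieces are centred on the centroidal x-axis, so I = ΣĪ (holes subtracted) = 3 480 032 mm⁴.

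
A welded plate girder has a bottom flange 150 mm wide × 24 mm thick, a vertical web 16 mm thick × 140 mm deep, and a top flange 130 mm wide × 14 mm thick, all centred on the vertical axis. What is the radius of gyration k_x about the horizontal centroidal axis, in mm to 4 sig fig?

Split into non-overlapping primitives; take the origin at the lower-left of the bounding box.
Bottom plate: 150 × 24, A = 3 600 mm², y = 12 mm, Ī = 172 800 mm⁴.
Web plate: 16 × 140, A = 2 240 mm², y = 94 mm, Ī = 3 658 667 mm⁴.
Top plate: 130 × 14, A = 1 820 mm², y = 171 mm, Ī = 29726.7 mm⁴.
Centroid: ȳ = ΣA·y / ΣA = 73.7572 mm.
Transfer each piece to the horizontal centroidal axis using Ī + A·d² with d = y − 73.7572:
  bottom plate: d = -61.7572 mm → contributes +13 903 017 mm⁴
  web plate: d = 20.2428 mm → contributes +4 576 555 mm⁴
  top plate: d = 97.2428 mm → contributes +17 239 949 mm⁴
Total I = 35 719 522 mm⁴.
Radius of gyration: k = √(I/A) = √(35 719 522 / 7 660) = 68.2871 mm.

k_x ≈ 68.29 mm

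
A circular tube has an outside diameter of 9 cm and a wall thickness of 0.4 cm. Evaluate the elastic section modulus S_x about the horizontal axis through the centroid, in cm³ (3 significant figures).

Split into non-overlapping primitives; take the origin at the lower-left of the bounding box.
Outer circle: ⌀9, A = 63.617 cm², y = 4.5 cm, Ī = 322.06 cm⁴.
Bore (subtracted): ⌀8.2, A = 52.81 cm², y = 4.5 cm, Ī = 221.93 cm⁴.
By symmetry the centroid is at mid-height, ȳ = 4.5 cm.
All pieces are centred on the horizontal axis through the centroid, so I = ΣĪ (holes subtracted) = 100.13 cm⁴.
Extreme fibre distance c = 4.5 cm; S = I/c = 22.251 cm³.

S_x ≈ 22.3 cm³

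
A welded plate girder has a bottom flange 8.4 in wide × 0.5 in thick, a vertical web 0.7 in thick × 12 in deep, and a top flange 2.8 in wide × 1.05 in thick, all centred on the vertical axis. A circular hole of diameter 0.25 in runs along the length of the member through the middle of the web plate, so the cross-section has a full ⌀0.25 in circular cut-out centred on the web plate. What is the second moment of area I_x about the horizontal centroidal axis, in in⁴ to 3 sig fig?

Treat the section as a set of non-overlapping primitives; coordinates are from the bounding-box lower-left.
Bottom plate: 8.4 × 0.5, A = 4.2 in², y = 0.25 in, Ī = 0.0875 in⁴.
Web plate: 0.7 × 12, A = 8.4 in², y = 6.5 in, Ī = 100.8 in⁴.
Top plate: 2.8 × 1.05, A = 2.94 in², y = 13.025 in, Ī = 0.27011 in⁴.
Hole (subtracted): ⌀0.25, A = 0.049087 in², y = 6.5 in, Ī = 0.00019175 in⁴.
Centroid: ȳ = ΣA·y / ΣA = 6.0438 in.
Transfer each piece to the horizontal centroidal axis using Ī + A·d² with d = y − 6.0438:
  bottom plate: d = -5.7938 in → contributes +141.08 in⁴
  web plate: d = 0.45617 in → contributes +102.55 in⁴
  top plate: d = 6.9812 in → contributes +143.56 in⁴
  hole: d = 0.45617 in → contributes −0.010406 in⁴
Total I = 387.17 in⁴.

I_x ≈ 387 in⁴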